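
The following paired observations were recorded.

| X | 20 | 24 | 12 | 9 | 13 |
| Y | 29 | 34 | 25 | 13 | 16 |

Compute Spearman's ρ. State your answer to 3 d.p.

0.900

Rank X: 4, 5, 2, 1, 3
Rank Y: 4, 5, 3, 1, 2
d = rank(X) − rank(Y): 0, 0, -1, 0, 1; Σd² = 2
ρ = 1 − 6Σd² / [n(n²−1)] = 1 − 6×2 / (5×24) = 1 − 12/120 ≈ 0.900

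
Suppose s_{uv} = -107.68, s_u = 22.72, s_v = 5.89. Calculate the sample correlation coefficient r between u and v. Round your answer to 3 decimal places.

-0.805

r = Cov(u,v) / (s_u · s_v) = -107.68 / (22.72 × 5.89)
  = -107.68 / 133.8208 ≈ -0.805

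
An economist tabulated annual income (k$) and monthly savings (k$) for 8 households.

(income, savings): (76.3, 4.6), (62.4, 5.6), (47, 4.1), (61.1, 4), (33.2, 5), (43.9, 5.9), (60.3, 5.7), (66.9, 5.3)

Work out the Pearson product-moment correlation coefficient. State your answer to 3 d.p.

-0.084

n = 8, Σx = 451.1, Σy = 40.2, Σx² = 26798.81, Σy² = 205.72, Σxy = 2260.81
nΣxy − ΣxΣy = 18086.48 − 18134.22 = -47.74
nΣx² − (Σx)² = 214390.48 − 203491.21 = 10899.27; nΣy² − (Σy)² = 1645.76 − 1616.04 = 29.72
r = -47.74 / √(10899.27 × 29.72) = -47.74 / 569.1452 ≈ -0.084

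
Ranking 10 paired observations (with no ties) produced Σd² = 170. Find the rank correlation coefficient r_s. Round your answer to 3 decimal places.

ρ = 1 − 6Σd² / [n(n²−1)] = 1 − 6×170 / (10×99)
  = 1 − 1020/990 = 1 − 1.0303 ≈ -0.030

-0.030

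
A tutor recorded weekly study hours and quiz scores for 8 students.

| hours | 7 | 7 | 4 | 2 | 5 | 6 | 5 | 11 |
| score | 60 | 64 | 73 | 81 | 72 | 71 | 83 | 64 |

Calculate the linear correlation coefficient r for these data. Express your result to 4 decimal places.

-0.7273

n = 8, Σx = 47, Σy = 568, Σx² = 325, Σy² = 40796, Σxy = 3227
nΣxy − ΣxΣy = 25816 − 26696 = -880
nΣx² − (Σx)² = 2600 − 2209 = 391; nΣy² − (Σy)² = 326368 − 322624 = 3744
r = -880 / √(391 × 3744) = -880 / 1209.9190 ≈ -0.7273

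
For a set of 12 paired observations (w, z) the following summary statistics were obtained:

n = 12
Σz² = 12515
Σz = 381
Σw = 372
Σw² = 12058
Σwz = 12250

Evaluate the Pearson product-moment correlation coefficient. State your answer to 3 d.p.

0.936

r = (nΣwz − ΣwΣz) / √[(nΣw² − (Σw)²)(nΣz² − (Σz)²)]
Numerator: 12×12250 − 372×381 = 5268
Denominator: √[(144696 − 138384)(150180 − 145161)] = √[6312 × 5019] = 5628.4925
r = 5268 / 5628.4925 ≈ 0.936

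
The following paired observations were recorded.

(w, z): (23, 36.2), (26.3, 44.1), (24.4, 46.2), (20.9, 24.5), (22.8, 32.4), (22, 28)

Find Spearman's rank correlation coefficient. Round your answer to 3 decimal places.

Rank w: 4, 6, 5, 1, 3, 2
Rank z: 4, 5, 6, 1, 3, 2
d = rank(w) − rank(z): 0, 1, -1, 0, 0, 0; Σd² = 2
ρ = 1 − 6Σd² / [n(n²−1)] = 1 − 6×2 / (6×35) = 1 − 12/210 ≈ 0.943

0.943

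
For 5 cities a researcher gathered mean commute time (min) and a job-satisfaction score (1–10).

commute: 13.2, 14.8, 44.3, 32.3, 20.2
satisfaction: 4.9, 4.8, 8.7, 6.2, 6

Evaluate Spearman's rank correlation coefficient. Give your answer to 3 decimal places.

Rank commute: 1, 2, 5, 4, 3
Rank satisfaction: 2, 1, 5, 4, 3
d = rank(commute) − rank(satisfaction): -1, 1, 0, 0, 0; Σd² = 2
ρ = 1 − 6Σd² / [n(n²−1)] = 1 − 6×2 / (5×24) = 1 − 12/120 ≈ 0.900

0.900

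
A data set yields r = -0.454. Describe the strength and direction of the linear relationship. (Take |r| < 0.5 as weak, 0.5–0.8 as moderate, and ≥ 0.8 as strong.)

weak negative

r = -0.454 < 0 so the relationship is negative.
|r| = 0.454, which falls in the weak range.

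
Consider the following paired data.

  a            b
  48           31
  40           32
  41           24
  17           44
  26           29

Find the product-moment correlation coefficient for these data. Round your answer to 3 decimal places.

-0.673

n = 5, Σa = 172, Σb = 160, Σa² = 6550, Σb² = 5338, Σab = 5254
nΣab − ΣaΣb = 26270 − 27520 = -1250
nΣa² − (Σa)² = 32750 − 29584 = 3166; nΣb² − (Σb)² = 26690 − 25600 = 1090
r = -1250 / √(3166 × 1090) = -1250 / 1857.6706 ≈ -0.673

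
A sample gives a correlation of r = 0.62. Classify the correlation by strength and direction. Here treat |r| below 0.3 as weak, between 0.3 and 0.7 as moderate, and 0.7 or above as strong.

moderate positive

r = 0.62 > 0 so the relationship is positive.
|r| = 0.62, which falls in the moderate range.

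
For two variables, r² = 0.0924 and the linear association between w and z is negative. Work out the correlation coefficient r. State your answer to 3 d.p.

-0.304

|r| = √0.0924 = 0.304
The association is negative, so r = −0.304.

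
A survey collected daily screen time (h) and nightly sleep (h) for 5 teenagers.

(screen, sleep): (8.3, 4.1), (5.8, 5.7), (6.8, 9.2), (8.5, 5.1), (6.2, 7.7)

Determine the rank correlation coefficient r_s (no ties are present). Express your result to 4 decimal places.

-0.5000

Rank screen: 4, 1, 3, 5, 2
Rank sleep: 1, 3, 5, 2, 4
d = rank(screen) − rank(sleep): 3, -2, -2, 3, -2; Σd² = 30
ρ = 1 − 6Σd² / [n(n²−1)] = 1 − 6×30 / (5×24) = 1 − 180/120 ≈ -0.5000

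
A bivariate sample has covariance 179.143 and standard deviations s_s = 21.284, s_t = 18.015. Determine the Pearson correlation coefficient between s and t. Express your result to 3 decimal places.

0.467

r = Cov(s,t) / (s_s · s_t) = 179.143 / (21.284 × 18.015)
  = 179.143 / 383.4313 ≈ 0.467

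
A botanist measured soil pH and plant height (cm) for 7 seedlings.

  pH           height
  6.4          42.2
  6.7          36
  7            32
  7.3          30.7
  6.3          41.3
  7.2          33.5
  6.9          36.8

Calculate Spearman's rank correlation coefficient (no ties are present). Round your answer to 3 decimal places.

-0.893

Rank pH: 2, 3, 5, 7, 1, 6, 4
Rank height: 7, 4, 2, 1, 6, 3, 5
d = rank(pH) − rank(height): -5, -1, 3, 6, -5, 3, -1; Σd² = 106
ρ = 1 − 6Σd² / [n(n²−1)] = 1 − 6×106 / (7×48) = 1 − 636/336 ≈ -0.893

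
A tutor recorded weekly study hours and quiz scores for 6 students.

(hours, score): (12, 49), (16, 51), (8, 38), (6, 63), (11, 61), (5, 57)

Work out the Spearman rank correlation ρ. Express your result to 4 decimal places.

-0.3714

Rank hours: 5, 6, 3, 2, 4, 1
Rank score: 2, 3, 1, 6, 5, 4
d = rank(hours) − rank(score): 3, 3, 2, -4, -1, -3; Σd² = 48
ρ = 1 − 6Σd² / [n(n²−1)] = 1 − 6×48 / (6×35) = 1 − 288/210 ≈ -0.3714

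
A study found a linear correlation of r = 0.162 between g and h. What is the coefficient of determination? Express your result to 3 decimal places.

r² = (0.162)² = 0.026

0.026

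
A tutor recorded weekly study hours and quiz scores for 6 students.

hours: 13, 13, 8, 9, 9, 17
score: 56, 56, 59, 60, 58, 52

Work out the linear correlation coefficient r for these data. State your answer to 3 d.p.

n = 6, Σx = 69, Σy = 341, Σx² = 853, Σy² = 19421, Σxy = 3874
nΣxy − ΣxΣy = 23244 − 23529 = -285
nΣx² − (Σx)² = 5118 − 4761 = 357; nΣy² − (Σy)² = 116526 − 116281 = 245
r = -285 / √(357 × 245) = -285 / 295.7448 ≈ -0.964

-0.964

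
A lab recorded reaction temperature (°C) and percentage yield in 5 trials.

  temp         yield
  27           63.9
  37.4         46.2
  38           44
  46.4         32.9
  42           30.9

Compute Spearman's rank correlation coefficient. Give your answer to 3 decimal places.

Rank temp: 1, 2, 3, 5, 4
Rank yield: 5, 4, 3, 2, 1
d = rank(temp) − rank(yield): -4, -2, 0, 3, 3; Σd² = 38
ρ = 1 − 6Σd² / [n(n²−1)] = 1 − 6×38 / (5×24) = 1 − 228/120 ≈ -0.900

-0.900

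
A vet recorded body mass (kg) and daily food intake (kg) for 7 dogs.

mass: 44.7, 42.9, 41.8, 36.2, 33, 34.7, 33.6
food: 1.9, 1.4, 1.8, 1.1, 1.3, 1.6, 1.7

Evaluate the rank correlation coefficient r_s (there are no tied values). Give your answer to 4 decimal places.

Rank mass: 7, 6, 5, 4, 1, 3, 2
Rank food: 7, 3, 6, 1, 2, 4, 5
d = rank(mass) − rank(food): 0, 3, -1, 3, -1, -1, -3; Σd² = 30
ρ = 1 − 6Σd² / [n(n²−1)] = 1 − 6×30 / (7×48) = 1 − 180/336 ≈ 0.4643

0.4643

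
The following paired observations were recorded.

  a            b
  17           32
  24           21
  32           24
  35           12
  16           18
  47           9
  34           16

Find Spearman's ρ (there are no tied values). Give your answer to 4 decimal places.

Rank a: 2, 3, 4, 6, 1, 7, 5
Rank b: 7, 5, 6, 2, 4, 1, 3
d = rank(a) − rank(b): -5, -2, -2, 4, -3, 6, 2; Σd² = 98
ρ = 1 − 6Σd² / [n(n²−1)] = 1 − 6×98 / (7×48) = 1 − 588/336 ≈ -0.7500

-0.7500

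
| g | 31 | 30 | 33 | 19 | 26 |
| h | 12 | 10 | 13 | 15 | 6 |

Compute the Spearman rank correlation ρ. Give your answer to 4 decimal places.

0.0000

Rank g: 4, 3, 5, 1, 2
Rank h: 3, 2, 4, 5, 1
d = rank(g) − rank(h): 1, 1, 1, -4, 1; Σd² = 20
ρ = 1 − 6Σd² / [n(n²−1)] = 1 − 6×20 / (5×24) = 1 − 120/120 ≈ 0.0000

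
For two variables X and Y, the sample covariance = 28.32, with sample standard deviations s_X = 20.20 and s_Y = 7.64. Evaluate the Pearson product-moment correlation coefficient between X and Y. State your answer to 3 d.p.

0.184

r = Cov(X,Y) / (s_X · s_Y) = 28.32 / (20.20 × 7.64)
  = 28.32 / 154.3280 ≈ 0.184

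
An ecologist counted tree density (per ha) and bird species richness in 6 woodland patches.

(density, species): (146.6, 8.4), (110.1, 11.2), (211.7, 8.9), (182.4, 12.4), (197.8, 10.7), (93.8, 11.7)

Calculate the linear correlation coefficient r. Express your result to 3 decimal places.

n = 6, Σx = 942.4, Σy = 63.3, Σx² = 159623.5, Σy² = 680.35, Σxy = 9824.37
nΣxy − ΣxΣy = 58946.22 − 59653.92 = -707.7
nΣx² − (Σx)² = 957741 − 888117.76 = 69623.24; nΣy² − (Σy)² = 4082.1 − 4006.89 = 75.21
r = -707.7 / √(69623.24 × 75.21) = -707.7 / 2288.3103 ≈ -0.309

-0.309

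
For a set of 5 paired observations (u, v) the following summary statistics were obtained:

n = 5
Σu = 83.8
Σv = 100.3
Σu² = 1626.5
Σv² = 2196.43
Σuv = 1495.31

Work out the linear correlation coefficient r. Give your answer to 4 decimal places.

r = (nΣuv − ΣuΣv) / √[(nΣu² − (Σu)²)(nΣv² − (Σv)²)]
Numerator: 5×1495.31 − 83.8×100.3 = -928.59
Denominator: √[(8132.5 − 7022.44)(10982.15 − 10060.09)] = √[1110.06 × 922.06] = 1011.7025
r = -928.59 / 1011.7025 ≈ -0.9178

-0.9178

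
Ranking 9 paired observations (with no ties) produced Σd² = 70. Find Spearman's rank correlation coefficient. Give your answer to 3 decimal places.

0.417

ρ = 1 − 6Σd² / [n(n²−1)] = 1 − 6×70 / (9×80)
  = 1 − 420/720 = 1 − 0.5833 ≈ 0.417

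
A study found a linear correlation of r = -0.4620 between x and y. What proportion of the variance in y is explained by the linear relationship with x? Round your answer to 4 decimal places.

r² = (-0.4620)² = 0.2134

0.2134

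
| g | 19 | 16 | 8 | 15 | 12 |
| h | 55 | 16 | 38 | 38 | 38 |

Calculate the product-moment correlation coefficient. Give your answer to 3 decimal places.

n = 5, Σg = 70, Σh = 185, Σg² = 1050, Σh² = 7613, Σgh = 2631
nΣgh − ΣgΣh = 13155 − 12950 = 205
nΣg² − (Σg)² = 5250 − 4900 = 350; nΣh² − (Σh)² = 38065 − 34225 = 3840
r = 205 / √(350 × 3840) = 205 / 1159.3101 ≈ 0.177

0.177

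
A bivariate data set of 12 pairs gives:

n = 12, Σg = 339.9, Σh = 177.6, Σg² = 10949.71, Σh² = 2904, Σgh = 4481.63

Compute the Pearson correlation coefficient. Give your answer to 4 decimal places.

-0.9095

r = (nΣgh − ΣgΣh) / √[(nΣg² − (Σg)²)(nΣh² − (Σh)²)]
Numerator: 12×4481.63 − 339.9×177.6 = -6586.68
Denominator: √[(131396.52 − 115532.01)(34848 − 31541.76)] = √[15864.51 × 3306.24] = 7242.3668
r = -6586.68 / 7242.3668 ≈ -0.9095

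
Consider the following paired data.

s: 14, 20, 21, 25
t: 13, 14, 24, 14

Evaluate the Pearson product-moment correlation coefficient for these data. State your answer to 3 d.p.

0.226

n = 4, Σs = 80, Σt = 65, Σs² = 1662, Σt² = 1137, Σst = 1316
nΣst − ΣsΣt = 5264 − 5200 = 64
nΣs² − (Σs)² = 6648 − 6400 = 248; nΣt² − (Σt)² = 4548 − 4225 = 323
r = 64 / √(248 × 323) = 64 / 283.0265 ≈ 0.226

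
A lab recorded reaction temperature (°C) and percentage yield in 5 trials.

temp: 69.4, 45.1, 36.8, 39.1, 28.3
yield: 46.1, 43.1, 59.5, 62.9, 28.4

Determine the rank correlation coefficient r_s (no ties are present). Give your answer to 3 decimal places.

0.200

Rank temp: 5, 4, 2, 3, 1
Rank yield: 3, 2, 4, 5, 1
d = rank(temp) − rank(yield): 2, 2, -2, -2, 0; Σd² = 16
ρ = 1 − 6Σd² / [n(n²−1)] = 1 − 6×16 / (5×24) = 1 − 96/120 ≈ 0.200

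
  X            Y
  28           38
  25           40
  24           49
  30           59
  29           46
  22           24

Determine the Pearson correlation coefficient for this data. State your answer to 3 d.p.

n = 6, ΣX = 158, ΣY = 256, ΣX² = 4210, ΣY² = 11618, ΣXY = 6872
nΣXY − ΣXΣY = 41232 − 40448 = 784
nΣX² − (ΣX)² = 25260 − 24964 = 296; nΣY² − (ΣY)² = 69708 − 65536 = 4172
r = 784 / √(296 × 4172) = 784 / 1111.2659 ≈ 0.706

0.706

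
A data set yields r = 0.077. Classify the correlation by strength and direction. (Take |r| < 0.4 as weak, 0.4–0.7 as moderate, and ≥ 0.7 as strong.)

r = 0.077 > 0 so the relationship is positive.
|r| = 0.077, which falls in the weak range.

weak positive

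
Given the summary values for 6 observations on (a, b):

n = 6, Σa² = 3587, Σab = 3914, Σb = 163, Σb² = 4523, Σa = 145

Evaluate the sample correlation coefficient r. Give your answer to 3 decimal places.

r = (nΣab − ΣaΣb) / √[(nΣa² − (Σa)²)(nΣb² − (Σb)²)]
Numerator: 6×3914 − 145×163 = -151
Denominator: √[(21522 − 21025)(27138 − 26569)] = √[497 × 569] = 531.7829
r = -151 / 531.7829 ≈ -0.284

-0.284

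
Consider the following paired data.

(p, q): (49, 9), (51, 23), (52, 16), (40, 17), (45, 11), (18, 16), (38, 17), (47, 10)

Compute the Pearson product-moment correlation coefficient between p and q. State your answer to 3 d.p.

n = 8, Σp = 340, Σq = 119, Σp² = 15308, Σq² = 1921, Σpq = 5025
nΣpq − ΣpΣq = 40200 − 40460 = -260
nΣp² − (Σp)² = 122464 − 115600 = 6864; nΣq² − (Σq)² = 15368 − 14161 = 1207
r = -260 / √(6864 × 1207) = -260 / 2878.3412 ≈ -0.090

-0.090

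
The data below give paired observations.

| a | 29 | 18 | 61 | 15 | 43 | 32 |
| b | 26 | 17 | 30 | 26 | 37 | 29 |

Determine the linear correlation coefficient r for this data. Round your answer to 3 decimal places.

0.636

n = 6, Σa = 198, Σb = 165, Σa² = 7984, Σb² = 4751, Σab = 5799
nΣab − ΣaΣb = 34794 − 32670 = 2124
nΣa² − (Σa)² = 47904 − 39204 = 8700; nΣb² − (Σb)² = 28506 − 27225 = 1281
r = 2124 / √(8700 × 1281) = 2124 / 3338.3679 ≈ 0.636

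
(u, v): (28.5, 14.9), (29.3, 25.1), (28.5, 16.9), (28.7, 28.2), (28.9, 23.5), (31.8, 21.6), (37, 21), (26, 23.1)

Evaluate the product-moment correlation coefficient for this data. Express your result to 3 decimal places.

n = 8, Σu = 238.7, Σv = 174.3, Σu² = 7198.13, Σv² = 3926.29, Σuv = 5194.7
nΣuv − ΣuΣv = 41557.6 − 41605.41 = -47.81
nΣu² − (Σu)² = 57585.04 − 56977.69 = 607.35; nΣv² − (Σv)² = 31410.32 − 30380.49 = 1029.83
r = -47.81 / √(607.35 × 1029.83) = -47.81 / 790.8649 ≈ -0.060

-0.060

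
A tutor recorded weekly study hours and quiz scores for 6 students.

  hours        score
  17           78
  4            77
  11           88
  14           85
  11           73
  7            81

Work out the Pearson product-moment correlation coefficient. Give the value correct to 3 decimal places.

n = 6, Σx = 64, Σy = 482, Σx² = 792, Σy² = 38872, Σxy = 5162
nΣxy − ΣxΣy = 30972 − 30848 = 124
nΣx² − (Σx)² = 4752 − 4096 = 656; nΣy² − (Σy)² = 233232 − 232324 = 908
r = 124 / √(656 × 908) = 124 / 771.7824 ≈ 0.161

0.161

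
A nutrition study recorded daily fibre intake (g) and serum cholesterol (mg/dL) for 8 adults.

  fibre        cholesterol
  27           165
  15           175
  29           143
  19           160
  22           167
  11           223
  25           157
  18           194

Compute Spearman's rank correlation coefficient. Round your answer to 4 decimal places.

Rank fibre: 7, 2, 8, 4, 5, 1, 6, 3
Rank cholesterol: 4, 6, 1, 3, 5, 8, 2, 7
d = rank(fibre) − rank(cholesterol): 3, -4, 7, 1, 0, -7, 4, -4; Σd² = 156
ρ = 1 − 6Σd² / [n(n²−1)] = 1 − 6×156 / (8×63) = 1 − 936/504 ≈ -0.8571

-0.8571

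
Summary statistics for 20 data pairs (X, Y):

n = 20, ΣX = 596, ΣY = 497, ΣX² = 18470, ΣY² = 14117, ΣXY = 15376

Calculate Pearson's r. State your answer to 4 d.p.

0.5051

r = (nΣXY − ΣXΣY) / √[(nΣX² − (ΣX)²)(nΣY² − (ΣY)²)]
Numerator: 20×15376 − 596×497 = 11308
Denominator: √[(369400 − 355216)(282340 − 247009)] = √[14184 × 35331] = 22386.0426
r = 11308 / 22386.0426 ≈ 0.5051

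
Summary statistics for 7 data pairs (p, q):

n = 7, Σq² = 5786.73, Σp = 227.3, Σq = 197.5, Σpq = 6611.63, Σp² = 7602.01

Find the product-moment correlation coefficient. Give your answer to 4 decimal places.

0.9115

r = (nΣpq − ΣpΣq) / √[(nΣp² − (Σp)²)(nΣq² − (Σq)²)]
Numerator: 7×6611.63 − 227.3×197.5 = 1389.66
Denominator: √[(53214.07 − 51665.29)(40507.11 − 39006.25)] = √[1548.78 × 1500.86] = 1524.6317
r = 1389.66 / 1524.6317 ≈ 0.9115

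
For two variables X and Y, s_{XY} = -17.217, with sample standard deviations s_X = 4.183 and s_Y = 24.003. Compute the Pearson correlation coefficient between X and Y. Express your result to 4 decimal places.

-0.1715

r = Cov(X,Y) / (s_X · s_Y) = -17.217 / (4.183 × 24.003)
  = -17.217 / 100.4045 ≈ -0.1715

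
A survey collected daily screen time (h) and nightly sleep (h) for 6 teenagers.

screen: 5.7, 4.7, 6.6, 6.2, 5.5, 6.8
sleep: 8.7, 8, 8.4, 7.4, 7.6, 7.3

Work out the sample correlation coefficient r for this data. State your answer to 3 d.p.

n = 6, Σx = 35.5, Σy = 47.4, Σx² = 213.07, Σy² = 376.06, Σxy = 279.95
nΣxy − ΣxΣy = 1679.7 − 1682.7 = -3
nΣx² − (Σx)² = 1278.42 − 1260.25 = 18.17; nΣy² − (Σy)² = 2256.36 − 2246.76 = 9.6
r = -3 / √(18.17 × 9.6) = -3 / 13.2073 ≈ -0.227

-0.227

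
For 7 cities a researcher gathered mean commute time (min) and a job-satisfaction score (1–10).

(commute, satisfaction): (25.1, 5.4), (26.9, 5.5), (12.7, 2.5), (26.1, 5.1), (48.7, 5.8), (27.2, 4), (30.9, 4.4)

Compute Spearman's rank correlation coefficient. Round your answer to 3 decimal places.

0.429

Rank commute: 2, 4, 1, 3, 7, 5, 6
Rank satisfaction: 5, 6, 1, 4, 7, 2, 3
d = rank(commute) − rank(satisfaction): -3, -2, 0, -1, 0, 3, 3; Σd² = 32
ρ = 1 − 6Σd² / [n(n²−1)] = 1 − 6×32 / (7×48) = 1 − 192/336 ≈ 0.429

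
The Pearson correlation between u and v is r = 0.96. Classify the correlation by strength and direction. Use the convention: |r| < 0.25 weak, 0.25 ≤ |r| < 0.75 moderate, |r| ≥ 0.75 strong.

strong positive

r = 0.96 > 0 so the relationship is positive.
|r| = 0.96, which falls in the strong range.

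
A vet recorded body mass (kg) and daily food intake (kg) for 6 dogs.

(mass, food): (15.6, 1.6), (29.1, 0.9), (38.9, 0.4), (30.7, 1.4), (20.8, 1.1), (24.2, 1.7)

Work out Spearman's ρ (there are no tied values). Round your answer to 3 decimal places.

Rank mass: 1, 4, 6, 5, 2, 3
Rank food: 5, 2, 1, 4, 3, 6
d = rank(mass) − rank(food): -4, 2, 5, 1, -1, -3; Σd² = 56
ρ = 1 − 6Σd² / [n(n²−1)] = 1 − 6×56 / (6×35) = 1 − 336/210 ≈ -0.600

-0.600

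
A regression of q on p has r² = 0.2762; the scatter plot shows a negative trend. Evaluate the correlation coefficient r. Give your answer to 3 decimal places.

-0.526

|r| = √0.2762 = 0.526
The association is negative, so r = −0.526.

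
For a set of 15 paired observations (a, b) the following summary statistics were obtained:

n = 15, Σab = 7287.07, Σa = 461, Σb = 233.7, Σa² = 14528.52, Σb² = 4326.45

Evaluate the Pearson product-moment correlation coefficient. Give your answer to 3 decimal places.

r = (nΣab − ΣaΣb) / √[(nΣa² − (Σa)²)(nΣb² − (Σb)²)]
Numerator: 15×7287.07 − 461×233.7 = 1570.35
Denominator: √[(217927.8 − 212521)(64896.75 − 54615.69)] = √[5406.8 × 10281.06] = 7455.7116
r = 1570.35 / 7455.7116 ≈ 0.211

0.211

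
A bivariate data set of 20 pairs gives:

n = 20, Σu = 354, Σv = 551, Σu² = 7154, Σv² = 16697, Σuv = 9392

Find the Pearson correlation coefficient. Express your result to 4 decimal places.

-0.3107

r = (nΣuv − ΣuΣv) / √[(nΣu² − (Σu)²)(nΣv² − (Σv)²)]
Numerator: 20×9392 − 354×551 = -7214
Denominator: √[(143080 − 125316)(333940 − 303601)] = √[17764 × 30339] = 23215.1243
r = -7214 / 23215.1243 ≈ -0.3107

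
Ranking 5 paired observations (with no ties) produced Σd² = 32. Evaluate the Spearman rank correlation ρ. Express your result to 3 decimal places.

ρ = 1 − 6Σd² / [n(n²−1)] = 1 − 6×32 / (5×24)
  = 1 − 192/120 = 1 − 1.6000 ≈ -0.600

-0.600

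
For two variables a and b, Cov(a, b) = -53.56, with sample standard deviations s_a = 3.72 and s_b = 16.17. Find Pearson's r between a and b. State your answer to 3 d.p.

r = Cov(a,b) / (s_a · s_b) = -53.56 / (3.72 × 16.17)
  = -53.56 / 60.1524 ≈ -0.890

-0.890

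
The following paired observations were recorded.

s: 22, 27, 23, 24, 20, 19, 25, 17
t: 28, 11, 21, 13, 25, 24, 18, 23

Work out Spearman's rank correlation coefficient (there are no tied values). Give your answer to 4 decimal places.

Rank s: 4, 8, 5, 6, 3, 2, 7, 1
Rank t: 8, 1, 4, 2, 7, 6, 3, 5
d = rank(s) − rank(t): -4, 7, 1, 4, -4, -4, 4, -4; Σd² = 146
ρ = 1 − 6Σd² / [n(n²−1)] = 1 − 6×146 / (8×63) = 1 − 876/504 ≈ -0.7381

-0.7381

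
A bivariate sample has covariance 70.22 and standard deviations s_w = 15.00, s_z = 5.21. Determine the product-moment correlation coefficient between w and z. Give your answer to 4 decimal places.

0.8985

r = Cov(w,z) / (s_w · s_z) = 70.22 / (15.00 × 5.21)
  = 70.22 / 78.1500 ≈ 0.8985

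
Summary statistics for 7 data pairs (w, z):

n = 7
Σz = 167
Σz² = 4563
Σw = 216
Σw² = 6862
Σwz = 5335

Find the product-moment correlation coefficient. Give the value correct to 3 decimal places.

r = (nΣwz − ΣwΣz) / √[(nΣw² − (Σw)²)(nΣz² − (Σz)²)]
Numerator: 7×5335 − 216×167 = 1273
Denominator: √[(48034 − 46656)(31941 − 27889)] = √[1378 × 4052] = 2362.9761
r = 1273 / 2362.9761 ≈ 0.539

0.539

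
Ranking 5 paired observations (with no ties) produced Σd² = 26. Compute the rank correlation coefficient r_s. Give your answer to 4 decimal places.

-0.3000

ρ = 1 − 6Σd² / [n(n²−1)] = 1 − 6×26 / (5×24)
  = 1 − 156/120 = 1 − 1.30000 ≈ -0.3000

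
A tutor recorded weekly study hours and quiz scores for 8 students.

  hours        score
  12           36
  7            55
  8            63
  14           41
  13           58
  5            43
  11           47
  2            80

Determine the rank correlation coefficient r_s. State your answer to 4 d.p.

-0.5000

Rank hours: 6, 3, 4, 8, 7, 2, 5, 1
Rank score: 1, 5, 7, 2, 6, 3, 4, 8
d = rank(hours) − rank(score): 5, -2, -3, 6, 1, -1, 1, -7; Σd² = 126
ρ = 1 − 6Σd² / [n(n²−1)] = 1 − 6×126 / (8×63) = 1 − 756/504 ≈ -0.5000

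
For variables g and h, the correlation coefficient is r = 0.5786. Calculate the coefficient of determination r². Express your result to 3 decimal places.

0.335

r² = (0.5786)² = 0.335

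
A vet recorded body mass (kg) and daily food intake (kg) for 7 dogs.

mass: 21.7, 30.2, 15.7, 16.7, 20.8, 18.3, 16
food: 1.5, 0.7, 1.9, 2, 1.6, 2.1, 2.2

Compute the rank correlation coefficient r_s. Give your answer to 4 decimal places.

-0.7500

Rank mass: 6, 7, 1, 3, 5, 4, 2
Rank food: 2, 1, 4, 5, 3, 6, 7
d = rank(mass) − rank(food): 4, 6, -3, -2, 2, -2, -5; Σd² = 98
ρ = 1 − 6Σd² / [n(n²−1)] = 1 − 6×98 / (7×48) = 1 − 588/336 ≈ -0.7500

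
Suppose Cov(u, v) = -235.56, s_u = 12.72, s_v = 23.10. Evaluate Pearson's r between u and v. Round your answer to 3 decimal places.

-0.802

r = Cov(u,v) / (s_u · s_v) = -235.56 / (12.72 × 23.10)
  = -235.56 / 293.8320 ≈ -0.802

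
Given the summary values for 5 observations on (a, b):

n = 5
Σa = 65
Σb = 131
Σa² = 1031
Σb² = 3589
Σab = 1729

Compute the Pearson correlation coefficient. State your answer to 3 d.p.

0.152

r = (nΣab − ΣaΣb) / √[(nΣa² − (Σa)²)(nΣb² − (Σb)²)]
Numerator: 5×1729 − 65×131 = 130
Denominator: √[(5155 − 4225)(17945 − 17161)] = √[930 × 784] = 853.8852
r = 130 / 853.8852 ≈ 0.152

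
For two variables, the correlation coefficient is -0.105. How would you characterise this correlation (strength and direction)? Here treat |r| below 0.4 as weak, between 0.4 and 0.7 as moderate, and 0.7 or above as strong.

r = -0.105 < 0 so the relationship is negative.
|r| = 0.105, which falls in the weak range.

weak negative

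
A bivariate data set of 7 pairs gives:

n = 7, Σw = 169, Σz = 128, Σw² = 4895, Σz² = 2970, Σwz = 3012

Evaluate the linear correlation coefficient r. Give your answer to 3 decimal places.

r = (nΣwz − ΣwΣz) / √[(nΣw² − (Σw)²)(nΣz² − (Σz)²)]
Numerator: 7×3012 − 169×128 = -548
Denominator: √[(34265 − 28561)(20790 − 16384)] = √[5704 × 4406] = 5013.1651
r = -548 / 5013.1651 ≈ -0.109

-0.109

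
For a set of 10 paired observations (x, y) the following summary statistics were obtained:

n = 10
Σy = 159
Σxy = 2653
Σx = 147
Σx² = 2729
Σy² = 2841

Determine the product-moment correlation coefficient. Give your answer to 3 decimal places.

0.749

r = (nΣxy − ΣxΣy) / √[(nΣx² − (Σx)²)(nΣy² − (Σy)²)]
Numerator: 10×2653 − 147×159 = 3157
Denominator: √[(27290 − 21609)(28410 − 25281)] = √[5681 × 3129] = 4216.1415
r = 3157 / 4216.1415 ≈ 0.749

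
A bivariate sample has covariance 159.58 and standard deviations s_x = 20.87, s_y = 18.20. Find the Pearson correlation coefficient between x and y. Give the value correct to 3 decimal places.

r = Cov(x,y) / (s_x · s_y) = 159.58 / (20.87 × 18.20)
  = 159.58 / 379.8340 ≈ 0.420

0.420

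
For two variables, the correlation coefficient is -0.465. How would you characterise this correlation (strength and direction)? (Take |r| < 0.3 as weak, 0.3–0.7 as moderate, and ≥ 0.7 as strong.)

r = -0.465 < 0 so the relationship is negative.
|r| = 0.465, which falls in the moderate range.

moderate negative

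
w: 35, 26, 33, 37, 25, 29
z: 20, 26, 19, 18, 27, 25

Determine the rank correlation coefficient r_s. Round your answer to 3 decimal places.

Rank w: 5, 2, 4, 6, 1, 3
Rank z: 3, 5, 2, 1, 6, 4
d = rank(w) − rank(z): 2, -3, 2, 5, -5, -1; Σd² = 68
ρ = 1 − 6Σd² / [n(n²−1)] = 1 − 6×68 / (6×35) = 1 − 408/210 ≈ -0.943

-0.943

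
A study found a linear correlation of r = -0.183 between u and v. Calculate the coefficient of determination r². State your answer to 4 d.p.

0.0335

r² = (-0.183)² = 0.0335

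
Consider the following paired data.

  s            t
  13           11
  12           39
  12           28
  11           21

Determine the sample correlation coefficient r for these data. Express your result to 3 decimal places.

n = 4, Σs = 48, Σt = 99, Σs² = 578, Σt² = 2867, Σst = 1178
nΣst − ΣsΣt = 4712 − 4752 = -40
nΣs² − (Σs)² = 2312 − 2304 = 8; nΣt² − (Σt)² = 11468 − 9801 = 1667
r = -40 / √(8 × 1667) = -40 / 115.4816 ≈ -0.346

-0.346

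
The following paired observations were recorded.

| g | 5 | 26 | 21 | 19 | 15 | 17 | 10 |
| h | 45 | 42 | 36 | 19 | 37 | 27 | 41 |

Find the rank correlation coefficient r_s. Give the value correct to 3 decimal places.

Rank g: 1, 7, 6, 5, 3, 4, 2
Rank h: 7, 6, 3, 1, 4, 2, 5
d = rank(g) − rank(h): -6, 1, 3, 4, -1, 2, -3; Σd² = 76
ρ = 1 − 6Σd² / [n(n²−1)] = 1 − 6×76 / (7×48) = 1 − 456/336 ≈ -0.357

-0.357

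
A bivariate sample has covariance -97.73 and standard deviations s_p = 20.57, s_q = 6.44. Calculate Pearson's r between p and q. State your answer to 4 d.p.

-0.7377

r = Cov(p,q) / (s_p · s_q) = -97.73 / (20.57 × 6.44)
  = -97.73 / 132.4708 ≈ -0.7377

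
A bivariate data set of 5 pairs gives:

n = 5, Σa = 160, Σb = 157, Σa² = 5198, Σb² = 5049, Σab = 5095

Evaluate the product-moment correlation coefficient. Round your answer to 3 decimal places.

r = (nΣab − ΣaΣb) / √[(nΣa² − (Σa)²)(nΣb² − (Σb)²)]
Numerator: 5×5095 − 160×157 = 355
Denominator: √[(25990 − 25600)(25245 − 24649)] = √[390 × 596] = 482.1203
r = 355 / 482.1203 ≈ 0.736

0.736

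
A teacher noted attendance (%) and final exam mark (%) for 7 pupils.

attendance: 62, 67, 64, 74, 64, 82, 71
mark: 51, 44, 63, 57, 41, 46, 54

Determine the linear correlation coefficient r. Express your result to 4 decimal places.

n = 7, Σx = 484, Σy = 356, Σx² = 33766, Σy² = 18468, Σxy = 24590
nΣxy − ΣxΣy = 172130 − 172304 = -174
nΣx² − (Σx)² = 236362 − 234256 = 2106; nΣy² − (Σy)² = 129276 − 126736 = 2540
r = -174 / √(2106 × 2540) = -174 / 2312.8424 ≈ -0.0752

-0.0752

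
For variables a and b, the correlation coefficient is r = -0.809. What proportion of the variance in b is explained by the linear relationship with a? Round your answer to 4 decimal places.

0.6545

r² = (-0.809)² = 0.6545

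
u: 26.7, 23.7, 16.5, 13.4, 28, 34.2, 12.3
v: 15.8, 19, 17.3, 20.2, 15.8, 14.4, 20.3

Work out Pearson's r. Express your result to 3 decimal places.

-0.888

n = 7, Σu = 154.8, Σv = 122.8, Σu² = 3831.32, Σv² = 2187.06, Σuv = 2612.86
nΣuv − ΣuΣv = 18290.02 − 19009.44 = -719.42
nΣu² − (Σu)² = 26819.24 − 23963.04 = 2856.2; nΣv² − (Σv)² = 15309.42 − 15079.84 = 229.58
r = -719.42 / √(2856.2 × 229.58) = -719.42 / 809.7693 ≈ -0.888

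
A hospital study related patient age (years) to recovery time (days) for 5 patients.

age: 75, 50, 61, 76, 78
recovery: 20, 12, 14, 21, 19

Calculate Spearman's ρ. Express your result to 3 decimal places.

Rank age: 3, 1, 2, 4, 5
Rank recovery: 4, 1, 2, 5, 3
d = rank(age) − rank(recovery): -1, 0, 0, -1, 2; Σd² = 6
ρ = 1 − 6Σd² / [n(n²−1)] = 1 − 6×6 / (5×24) = 1 − 36/120 ≈ 0.700

0.700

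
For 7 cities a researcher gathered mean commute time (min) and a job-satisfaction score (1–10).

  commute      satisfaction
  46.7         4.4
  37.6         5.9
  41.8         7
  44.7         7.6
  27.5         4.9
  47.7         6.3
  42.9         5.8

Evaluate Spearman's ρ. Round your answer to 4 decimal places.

Rank commute: 6, 2, 3, 5, 1, 7, 4
Rank satisfaction: 1, 4, 6, 7, 2, 5, 3
d = rank(commute) − rank(satisfaction): 5, -2, -3, -2, -1, 2, 1; Σd² = 48
ρ = 1 − 6Σd² / [n(n²−1)] = 1 − 6×48 / (7×48) = 1 − 288/336 ≈ 0.1429

0.1429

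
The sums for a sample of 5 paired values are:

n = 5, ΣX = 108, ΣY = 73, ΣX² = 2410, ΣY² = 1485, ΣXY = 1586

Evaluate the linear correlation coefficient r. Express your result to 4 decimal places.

0.0511

r = (nΣXY − ΣXΣY) / √[(nΣX² − (ΣX)²)(nΣY² − (ΣY)²)]
Numerator: 5×1586 − 108×73 = 46
Denominator: √[(12050 − 11664)(7425 − 5329)] = √[386 × 2096] = 899.4754
r = 46 / 899.4754 ≈ 0.0511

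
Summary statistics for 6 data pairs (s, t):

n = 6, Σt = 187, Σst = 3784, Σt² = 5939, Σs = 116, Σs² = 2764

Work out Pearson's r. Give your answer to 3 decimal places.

r = (nΣst − ΣsΣt) / √[(nΣs² − (Σs)²)(nΣt² − (Σt)²)]
Numerator: 6×3784 − 116×187 = 1012
Denominator: √[(16584 − 13456)(35634 − 34969)] = √[3128 × 665] = 1442.2621
r = 1012 / 1442.2621 ≈ 0.702

0.702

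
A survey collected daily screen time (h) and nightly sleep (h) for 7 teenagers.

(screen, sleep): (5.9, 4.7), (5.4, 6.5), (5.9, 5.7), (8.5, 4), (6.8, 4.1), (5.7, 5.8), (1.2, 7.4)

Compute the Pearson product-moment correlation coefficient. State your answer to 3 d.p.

-0.877

n = 7, Σx = 39.4, Σy = 38.2, Σx² = 251.2, Σy² = 218.04, Σxy = 200.28
nΣxy − ΣxΣy = 1401.96 − 1505.08 = -103.12
nΣx² − (Σx)² = 1758.4 − 1552.36 = 206.04; nΣy² − (Σy)² = 1526.28 − 1459.24 = 67.04
r = -103.12 / √(206.04 × 67.04) = -103.12 / 117.5284 ≈ -0.877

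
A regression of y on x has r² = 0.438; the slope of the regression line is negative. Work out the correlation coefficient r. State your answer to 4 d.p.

-0.6618

|r| = √0.438 = 0.6618
The association is negative, so r = −0.6618.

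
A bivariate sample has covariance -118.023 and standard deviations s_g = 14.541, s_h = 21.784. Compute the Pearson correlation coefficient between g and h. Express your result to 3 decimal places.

-0.373

r = Cov(g,h) / (s_g · s_h) = -118.023 / (14.541 × 21.784)
  = -118.023 / 316.7611 ≈ -0.373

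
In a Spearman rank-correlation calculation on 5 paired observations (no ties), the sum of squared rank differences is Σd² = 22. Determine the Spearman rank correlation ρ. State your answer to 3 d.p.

ρ = 1 − 6Σd² / [n(n²−1)] = 1 − 6×22 / (5×24)
  = 1 − 132/120 = 1 − 1.1000 ≈ -0.100

-0.100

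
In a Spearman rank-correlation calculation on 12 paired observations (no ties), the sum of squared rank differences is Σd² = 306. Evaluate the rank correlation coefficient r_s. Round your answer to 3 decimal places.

ρ = 1 − 6Σd² / [n(n²−1)] = 1 − 6×306 / (12×143)
  = 1 − 1836/1716 = 1 − 1.0699 ≈ -0.070

-0.070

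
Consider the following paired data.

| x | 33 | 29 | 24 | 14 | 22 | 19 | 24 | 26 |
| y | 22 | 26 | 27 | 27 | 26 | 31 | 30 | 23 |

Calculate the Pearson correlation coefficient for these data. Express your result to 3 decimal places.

n = 8, Σx = 191, Σy = 212, Σx² = 4799, Σy² = 5684, Σxy = 4985
nΣxy − ΣxΣy = 39880 − 40492 = -612
nΣx² − (Σx)² = 38392 − 36481 = 1911; nΣy² − (Σy)² = 45472 − 44944 = 528
r = -612 / √(1911 × 528) = -612 / 1004.4939 ≈ -0.609

-0.609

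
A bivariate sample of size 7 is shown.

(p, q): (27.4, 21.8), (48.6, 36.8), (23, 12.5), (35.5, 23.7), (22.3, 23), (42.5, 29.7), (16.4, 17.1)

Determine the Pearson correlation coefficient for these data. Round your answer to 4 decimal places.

0.8877

n = 7, Σp = 215.7, Σq = 164.6, Σp² = 7474.47, Σq² = 4250.92, Σpq = 5570.24
nΣpq − ΣpΣq = 38991.68 − 35504.22 = 3487.46
nΣp² − (Σp)² = 52321.29 − 46526.49 = 5794.8; nΣq² − (Σq)² = 29756.44 − 27093.16 = 2663.28
r = 3487.46 / √(5794.8 × 2663.28) = 3487.46 / 3928.5080 ≈ 0.8877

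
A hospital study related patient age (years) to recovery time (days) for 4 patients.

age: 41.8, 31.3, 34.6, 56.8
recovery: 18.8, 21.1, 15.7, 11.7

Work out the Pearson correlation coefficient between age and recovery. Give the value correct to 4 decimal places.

-0.8213

n = 4, Σx = 164.5, Σy = 67.3, Σx² = 7150.33, Σy² = 1182.03, Σxy = 2654.05
nΣxy − ΣxΣy = 10616.2 − 11070.85 = -454.65
nΣx² − (Σx)² = 28601.32 − 27060.25 = 1541.07; nΣy² − (Σy)² = 4728.12 − 4529.29 = 198.83
r = -454.65 / √(1541.07 × 198.83) = -454.65 / 553.5440 ≈ -0.8213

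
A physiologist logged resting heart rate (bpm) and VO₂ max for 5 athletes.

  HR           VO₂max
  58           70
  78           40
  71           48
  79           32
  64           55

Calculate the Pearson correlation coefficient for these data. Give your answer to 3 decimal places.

-0.978

n = 5, Σx = 350, Σy = 245, Σx² = 24826, Σy² = 12853, Σxy = 16636
nΣxy − ΣxΣy = 83180 − 85750 = -2570
nΣx² − (Σx)² = 124130 − 122500 = 1630; nΣy² − (Σy)² = 64265 − 60025 = 4240
r = -2570 / √(1630 × 4240) = -2570 / 2628.9161 ≈ -0.978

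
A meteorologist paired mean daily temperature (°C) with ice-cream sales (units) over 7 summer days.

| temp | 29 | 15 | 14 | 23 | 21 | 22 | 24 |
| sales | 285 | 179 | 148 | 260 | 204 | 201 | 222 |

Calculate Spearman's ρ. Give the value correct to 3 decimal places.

0.929

Rank temp: 7, 2, 1, 5, 3, 4, 6
Rank sales: 7, 2, 1, 6, 4, 3, 5
d = rank(temp) − rank(sales): 0, 0, 0, -1, -1, 1, 1; Σd² = 4
ρ = 1 − 6Σd² / [n(n²−1)] = 1 − 6×4 / (7×48) = 1 − 24/336 ≈ 0.929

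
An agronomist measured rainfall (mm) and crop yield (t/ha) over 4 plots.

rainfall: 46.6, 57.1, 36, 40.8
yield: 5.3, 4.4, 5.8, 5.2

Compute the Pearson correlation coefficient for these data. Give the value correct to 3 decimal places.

-0.944

n = 4, Σx = 180.5, Σy = 20.7, Σx² = 8392.61, Σy² = 108.13, Σxy = 919.18
nΣxy − ΣxΣy = 3676.72 − 3736.35 = -59.63
nΣx² − (Σx)² = 33570.44 − 32580.25 = 990.19; nΣy² − (Σy)² = 432.52 − 428.49 = 4.03
r = -59.63 / √(990.19 × 4.03) = -59.63 / 63.1701 ≈ -0.944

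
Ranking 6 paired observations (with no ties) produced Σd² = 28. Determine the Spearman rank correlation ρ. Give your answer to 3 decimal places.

ρ = 1 − 6Σd² / [n(n²−1)] = 1 − 6×28 / (6×35)
  = 1 − 168/210 = 1 − 0.8000 ≈ 0.200

0.200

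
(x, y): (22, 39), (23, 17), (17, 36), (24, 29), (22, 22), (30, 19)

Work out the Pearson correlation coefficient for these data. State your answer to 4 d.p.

-0.5996

n = 6, Σx = 138, Σy = 162, Σx² = 3262, Σy² = 4792, Σxy = 3611
nΣxy − ΣxΣy = 21666 − 22356 = -690
nΣx² − (Σx)² = 19572 − 19044 = 528; nΣy² − (Σy)² = 28752 − 26244 = 2508
r = -690 / √(528 × 2508) = -690 / 1150.7493 ≈ -0.5996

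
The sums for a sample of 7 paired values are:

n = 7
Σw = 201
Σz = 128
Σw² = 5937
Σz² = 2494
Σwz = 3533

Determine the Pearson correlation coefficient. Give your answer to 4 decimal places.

r = (nΣwz − ΣwΣz) / √[(nΣw² − (Σw)²)(nΣz² − (Σz)²)]
Numerator: 7×3533 − 201×128 = -997
Denominator: √[(41559 − 40401)(17458 − 16384)] = √[1158 × 1074] = 1115.2094
r = -997 / 1115.2094 ≈ -0.8940

-0.8940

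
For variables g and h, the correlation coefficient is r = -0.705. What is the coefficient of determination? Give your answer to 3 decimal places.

0.497

r² = (-0.705)² = 0.497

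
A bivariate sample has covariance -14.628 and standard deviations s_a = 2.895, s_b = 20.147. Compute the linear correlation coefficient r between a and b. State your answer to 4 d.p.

r = Cov(a,b) / (s_a · s_b) = -14.628 / (2.895 × 20.147)
  = -14.628 / 58.3256 ≈ -0.2508

-0.2508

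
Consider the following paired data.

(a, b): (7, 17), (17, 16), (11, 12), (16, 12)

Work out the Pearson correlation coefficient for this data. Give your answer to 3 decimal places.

n = 4, Σa = 51, Σb = 57, Σa² = 715, Σb² = 833, Σab = 715
nΣab − ΣaΣb = 2860 − 2907 = -47
nΣa² − (Σa)² = 2860 − 2601 = 259; nΣb² − (Σb)² = 3332 − 3249 = 83
r = -47 / √(259 × 83) = -47 / 146.6186 ≈ -0.321

-0.321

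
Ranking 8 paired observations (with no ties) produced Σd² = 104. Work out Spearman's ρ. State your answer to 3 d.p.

-0.238

ρ = 1 − 6Σd² / [n(n²−1)] = 1 − 6×104 / (8×63)
  = 1 − 624/504 = 1 − 1.2381 ≈ -0.238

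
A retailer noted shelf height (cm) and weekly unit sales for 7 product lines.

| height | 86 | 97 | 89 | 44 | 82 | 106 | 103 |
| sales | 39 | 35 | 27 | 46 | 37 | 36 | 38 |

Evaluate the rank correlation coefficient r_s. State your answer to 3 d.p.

-0.500

Rank height: 3, 5, 4, 1, 2, 7, 6
Rank sales: 6, 2, 1, 7, 4, 3, 5
d = rank(height) − rank(sales): -3, 3, 3, -6, -2, 4, 1; Σd² = 84
ρ = 1 − 6Σd² / [n(n²−1)] = 1 − 6×84 / (7×48) = 1 − 504/336 ≈ -0.500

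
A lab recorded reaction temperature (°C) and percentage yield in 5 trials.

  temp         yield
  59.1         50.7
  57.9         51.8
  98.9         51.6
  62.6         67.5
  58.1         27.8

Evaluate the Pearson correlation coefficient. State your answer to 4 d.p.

n = 5, Σx = 336.6, Σy = 249.4, Σx² = 23920.8, Σy² = 13245.38, Σxy = 16939.51
nΣxy − ΣxΣy = 84697.55 − 83948.04 = 749.51
nΣx² − (Σx)² = 119604 − 113299.56 = 6304.44; nΣy² − (Σy)² = 66226.9 − 62200.36 = 4026.54
r = 749.51 / √(6304.44 × 4026.54) = 749.51 / 5038.3608 ≈ 0.1488

0.1488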